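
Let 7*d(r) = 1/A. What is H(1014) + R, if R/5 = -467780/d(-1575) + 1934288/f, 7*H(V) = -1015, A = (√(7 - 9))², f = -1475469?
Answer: 48313418602955/1475469 ≈ 3.2744e+7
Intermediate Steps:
A = -2 (A = (√(-2))² = (I*√2)² = -2)
H(V) = -145 (H(V) = (⅐)*(-1015) = -145)
d(r) = -1/14 (d(r) = (⅐)/(-2) = (⅐)*(-½) = -1/14)
R = 48313632545960/1475469 (R = 5*(-467780/(-1/14) + 1934288/(-1475469)) = 5*(-467780*(-14) + 1934288*(-1/1475469)) = 5*(6548920 - 1934288/1475469) = 5*(9662726509192/1475469) = 48313632545960/1475469 ≈ 3.2745e+7)
H(1014) + R = -145 + 48313632545960/1475469 = 48313418602955/1475469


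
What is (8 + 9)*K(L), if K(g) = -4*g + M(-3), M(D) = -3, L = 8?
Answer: -595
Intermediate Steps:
K(g) = -3 - 4*g (K(g) = -4*g - 3 = -3 - 4*g)
(8 + 9)*K(L) = (8 + 9)*(-3 - 4*8) = 17*(-3 - 32) = 17*(-35) = -595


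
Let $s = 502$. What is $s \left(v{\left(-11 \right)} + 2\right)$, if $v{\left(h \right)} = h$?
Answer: $-4518$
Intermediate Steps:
$s \left(v{\left(-11 \right)} + 2\right) = 502 \left(-11 + 2\right) = 502 \left(-9\right) = -4518$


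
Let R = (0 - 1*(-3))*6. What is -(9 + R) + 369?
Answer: 342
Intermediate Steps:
R = 18 (R = (0 + 3)*6 = 3*6 = 18)
-(9 + R) + 369 = -(9 + 18) + 369 = -1*27 + 369 = -27 + 369 = 342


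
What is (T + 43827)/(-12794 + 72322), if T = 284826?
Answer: 328653/59528 ≈ 5.5210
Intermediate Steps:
(T + 43827)/(-12794 + 72322) = (284826 + 43827)/(-12794 + 72322) = 328653/59528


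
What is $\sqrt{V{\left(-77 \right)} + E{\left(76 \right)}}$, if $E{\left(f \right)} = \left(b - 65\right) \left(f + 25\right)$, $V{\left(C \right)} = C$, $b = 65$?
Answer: $i \sqrt{77} \approx 8.775 i$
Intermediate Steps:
$E{\left(f \right)} = 0$ ($E{\left(f \right)} = \left(65 - 65\right) \left(f + 25\right) = 0 \left(25 + f\right) = 0$)
$\sqrt{V{\left(-77 \right)} + E{\left(76 \right)}} = \sqrt{-77 + 0} = \sqrt{-77} = i \sqrt{77}$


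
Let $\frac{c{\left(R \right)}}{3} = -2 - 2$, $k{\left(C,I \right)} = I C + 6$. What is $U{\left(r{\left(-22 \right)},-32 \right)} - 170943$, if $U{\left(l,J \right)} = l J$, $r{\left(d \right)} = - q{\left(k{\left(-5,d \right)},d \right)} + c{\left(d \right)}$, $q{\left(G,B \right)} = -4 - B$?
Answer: $-169983$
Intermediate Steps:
$k{\left(C,I \right)} = 6 + C I$ ($k{\left(C,I \right)} = C I + 6 = 6 + C I$)
$c{\left(R \right)} = -12$ ($c{\left(R \right)} = 3 \left(-2 - 2\right) = 3 \left(-4\right) = -12$)
$r{\left(d \right)} = -8 + d$ ($r{\left(d \right)} = - (-4 - d) - 12 = \left(4 + d\right) - 12 = -8 + d$)
$U{\left(l,J \right)} = J l$
$U{\left(r{\left(-22 \right)},-32 \right)} - 170943 = - 32 \left(-8 - 22\right) - 170943 = \left(-32\right) \left(-30\right) - 170943 = 960 - 170943 = -169983$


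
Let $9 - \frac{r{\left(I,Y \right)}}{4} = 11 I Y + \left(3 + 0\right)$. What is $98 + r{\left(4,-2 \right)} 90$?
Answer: $33938$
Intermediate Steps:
$r{\left(I,Y \right)} = 24 - 44 I Y$ ($r{\left(I,Y \right)} = 36 - 4 \left(11 I Y + \left(3 + 0\right)\right) = 36 - 4 \left(11 I Y + 3\right) = 36 - 4 \left(3 + 11 I Y\right) = 36 - \left(12 + 44 I Y\right) = 24 - 44 I Y$)
$98 + r{\left(4,-2 \right)} 90 = 98 + \left(24 - 176 \left(-2\right)\right) 90 = 98 + \left(24 + 352\right) 90 = 98 + 376 \cdot 90 = 98 + 33840 = 33938$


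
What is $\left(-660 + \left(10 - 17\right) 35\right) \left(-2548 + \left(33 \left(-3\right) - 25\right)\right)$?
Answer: $2418160$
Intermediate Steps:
$\left(-660 + \left(10 - 17\right) 35\right) \left(-2548 + \left(33 \left(-3\right) - 25\right)\right) = \left(-660 - 245\right) \left(-2548 - 124\right) = \left(-905\right) \left(-2672\right) = 2418160$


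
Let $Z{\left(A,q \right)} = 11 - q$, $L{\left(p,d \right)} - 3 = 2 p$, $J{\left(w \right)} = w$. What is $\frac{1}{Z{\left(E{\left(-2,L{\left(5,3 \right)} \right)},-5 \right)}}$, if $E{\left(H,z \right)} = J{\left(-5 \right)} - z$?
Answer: $\frac{1}{16} \approx 0.0625$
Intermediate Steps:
$L{\left(p,d \right)} = 3 + 2 p$
$E{\left(H,z \right)} = -5 - z$
$\frac{1}{Z{\left(E{\left(-2,L{\left(5,3 \right)} \right)},-5 \right)}} = \frac{1}{11 - -5} = \frac{1}{11 + 5} = \frac{1}{16}$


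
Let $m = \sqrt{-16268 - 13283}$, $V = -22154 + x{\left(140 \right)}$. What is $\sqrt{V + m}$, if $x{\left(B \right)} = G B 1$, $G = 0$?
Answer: $\sqrt{-22154 + i \sqrt{29551}} \approx 0.5775 + 148.84 i$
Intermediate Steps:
$x{\left(B \right)} = 0$ ($x{\left(B \right)} = 0 B 1 = 0 \cdot 1 = 0$)
$V = -22154$ ($V = -22154 + 0 = -22154$)
$m = i \sqrt{29551}$ ($m = \sqrt{-29551} = i \sqrt{29551} \approx 171.9 i$)
$\sqrt{V + m} = \sqrt{-22154 + i \sqrt{29551}}$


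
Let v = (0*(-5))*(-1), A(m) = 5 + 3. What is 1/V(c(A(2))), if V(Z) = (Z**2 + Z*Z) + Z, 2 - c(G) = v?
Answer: 1/10 ≈ 0.10000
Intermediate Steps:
A(m) = 8
v = 0 (v = 0*(-1) = 0)
c(G) = 2 (c(G) = 2 - 1*0 = 2 + 0 = 2)
V(Z) = Z + 2*Z**2 (V(Z) = (Z**2 + Z**2) + Z = 2*Z**2 + Z = Z + 2*Z**2)
1/V(c(A(2))) = 1/(2*(1 + 2*2)) = 1/(2*(1 + 4)) = 1/(2*5) = 1/10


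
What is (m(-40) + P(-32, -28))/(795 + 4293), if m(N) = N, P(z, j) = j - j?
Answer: -5/636 ≈ -0.0078616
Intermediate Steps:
P(z, j) = 0
(m(-40) + P(-32, -28))/(795 + 4293) = (-40 + 0)/(795 + 4293) = -40/5088 = -40*1/5088 = -5/636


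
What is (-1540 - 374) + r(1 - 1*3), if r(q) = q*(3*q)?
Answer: -1902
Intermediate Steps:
r(q) = 3*q**2
(-1540 - 374) + r(1 - 1*3) = (-1540 - 374) + 3*(1 - 1*3)**2 = -1914 + 3*(1 - 3)**2 = -1914 + 3*(-2)**2 = -1914 + 3*4 = -1914 + 12 = -1902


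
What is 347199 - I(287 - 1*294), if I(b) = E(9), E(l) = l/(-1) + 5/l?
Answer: 3124867/9 ≈ 3.4721e+5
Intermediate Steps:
E(l) = -l + 5/l (E(l) = l*(-1) + 5/l = -l + 5/l)
I(b) = -76/9 (I(b) = -1*9 + 5/9 = -9 + 5*(⅑) = -9 + 5/9 = -76/9)
347199 - I(287 - 1*294) = 347199 - 1*(-76/9) = 347199 + 76/9 = 3124867/9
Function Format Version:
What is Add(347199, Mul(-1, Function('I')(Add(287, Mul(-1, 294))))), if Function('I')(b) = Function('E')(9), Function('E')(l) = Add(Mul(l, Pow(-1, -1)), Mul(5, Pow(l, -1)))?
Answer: Rational(3124867, 9) ≈ 3.4721e+5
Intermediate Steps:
Function('E')(l) = Add(Mul(-1, l), Mul(5, Pow(l, -1))) (Function('E')(l) = Add(Mul(l, -1), Mul(5, Pow(l, -1))) = Add(Mul(-1, l), Mul(5, Pow(l, -1))))
Function('I')(b) = Rational(-76, 9) (Function('I')(b) = Add(Mul(-1, 9), Mul(5, Pow(9, -1))) = Add(-9, Mul(5, Rational(1, 9))) = Add(-9, Rational(5, 9)) = Rational(-76, 9))
Add(347199, Mul(-1, Function('I')(Add(287, Mul(-1, 294))))) = Add(347199, Mul(-1, Rational(-76, 9))) = Add(347199, Rational(76, 9)) = Rational(3124867, 9)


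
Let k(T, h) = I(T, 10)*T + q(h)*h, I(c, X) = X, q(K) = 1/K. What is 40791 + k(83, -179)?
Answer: 41622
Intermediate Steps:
q(K) = 1/K
k(T, h) = 1 + 10*T (k(T, h) = 10*T + h/h = 10*T + 1 = 1 + 10*T)
40791 + k(83, -179) = 40791 + (1 + 10*83) = 40791 + (1 + 830) = 40791 + 831 = 41622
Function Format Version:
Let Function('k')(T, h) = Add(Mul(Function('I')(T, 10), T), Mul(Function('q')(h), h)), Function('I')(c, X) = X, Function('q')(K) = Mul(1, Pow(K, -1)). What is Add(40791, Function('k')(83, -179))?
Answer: 41622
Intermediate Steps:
Function('q')(K) = Pow(K, -1)
Function('k')(T, h) = Add(1, Mul(10, T)) (Function('k')(T, h) = Add(Mul(10, T), Mul(Pow(h, -1), h)) = Add(Mul(10, T), 1) = Add(1, Mul(10, T)))
Add(40791, Function('k')(83, -179)) = Add(40791, Add(1, Mul(10, 83))) = Add(40791, Add(1, 830)) = Add(40791, 831) = 41622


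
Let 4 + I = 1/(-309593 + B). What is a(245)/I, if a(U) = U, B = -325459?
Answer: -3175260/51841 ≈ -61.250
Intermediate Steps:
I = -2540209/635052 (I = -4 + 1/(-309593 - 325459) = -4 + 1/(-635052) = -4 - 1/635052 = -2540209/635052 ≈ -4.0000)
a(245)/I = 245/(-2540209/635052) = 245*(-635052/2540209) = -3175260/51841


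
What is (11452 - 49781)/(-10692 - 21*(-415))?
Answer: 38329/1977 ≈ 19.387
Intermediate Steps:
(11452 - 49781)/(-10692 - 21*(-415)) = -38329/(-10692 + 8715) = -38329/(-1977) = -38329*(-1/1977) = 38329/1977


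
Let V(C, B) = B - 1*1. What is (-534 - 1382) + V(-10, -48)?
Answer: -1965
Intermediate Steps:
V(C, B) = -1 + B (V(C, B) = B - 1 = -1 + B)
(-534 - 1382) + V(-10, -48) = (-534 - 1382) + (-1 - 48) = -1916 - 49 = -1965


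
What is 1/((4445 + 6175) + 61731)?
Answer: 1/72351 ≈ 1.3822e-5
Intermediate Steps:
1/((4445 + 6175) + 61731) = 1/(10620 + 61731) = 1/72351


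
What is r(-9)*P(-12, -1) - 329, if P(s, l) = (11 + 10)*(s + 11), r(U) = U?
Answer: -140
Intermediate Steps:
P(s, l) = 231 + 21*s (P(s, l) = 21*(11 + s) = 231 + 21*s)
r(-9)*P(-12, -1) - 329 = -9*(231 + 21*(-12)) - 329 = -9*(231 - 252) - 329 = -9*(-21) - 329 = 189 - 329 = -140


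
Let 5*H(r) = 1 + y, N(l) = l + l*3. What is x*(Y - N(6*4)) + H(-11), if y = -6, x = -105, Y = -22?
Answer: 12389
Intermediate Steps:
N(l) = 4*l (N(l) = l + 3*l = 4*l)
H(r) = -1 (H(r) = (1 - 6)/5 = (⅕)*(-5) = -1)
x*(Y - N(6*4)) + H(-11) = -105*(-22 - 4*6*4) - 1 = -105*(-22 - 4*24) - 1 = -105*(-22 - 1*96) - 1 = -105*(-22 - 96) - 1 = -105*(-118) - 1 = 12390 - 1 = 12389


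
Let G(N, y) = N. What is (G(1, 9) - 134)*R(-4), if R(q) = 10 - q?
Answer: -1862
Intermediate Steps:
(G(1, 9) - 134)*R(-4) = (1 - 134)*(10 - 1*(-4)) = -133*(10 + 4) = -133*14 = -1862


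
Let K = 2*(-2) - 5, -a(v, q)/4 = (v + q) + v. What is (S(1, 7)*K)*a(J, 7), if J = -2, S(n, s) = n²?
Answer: 108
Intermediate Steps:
a(v, q) = -8*v - 4*q (a(v, q) = -4*((v + q) + v) = -4*((q + v) + v) = -4*(q + 2*v) = -8*v - 4*q)
K = -9 (K = -4 - 5 = -9)
(S(1, 7)*K)*a(J, 7) = (1²*(-9))*(-8*(-2) - 4*7) = (1*(-9))*(16 - 28) = -9*(-12) = 108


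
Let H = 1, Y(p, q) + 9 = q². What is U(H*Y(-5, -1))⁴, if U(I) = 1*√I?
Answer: 64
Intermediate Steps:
Y(p, q) = -9 + q²
U(I) = √I
U(H*Y(-5, -1))⁴ = (√(1*(-9 + (-1)²)))⁴ = (√(1*(-9 + 1)))⁴ = (√(1*(-8)))⁴ = (√(-8))⁴ = (2*I*√2)⁴ = 64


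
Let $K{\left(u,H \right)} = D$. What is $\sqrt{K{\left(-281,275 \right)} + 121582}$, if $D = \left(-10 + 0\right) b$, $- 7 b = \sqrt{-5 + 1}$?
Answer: $\frac{\sqrt{5957518 + 140 i}}{7} \approx 348.69 + 0.004097 i$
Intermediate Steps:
$b = - \frac{2 i}{7}$ ($b = - \frac{\sqrt{-5 + 1}}{7} = - \frac{\sqrt{-4}}{7} = - \frac{2 i}{7} \approx - 0.28571 i$)
$D = \frac{20 i}{7}$ ($D = \left(-10 + 0\right) \left(- \frac{2 i}{7}\right) = - 10 \left(- \frac{2 i}{7}\right) = \frac{20 i}{7} \approx 2.8571 i$)
$K{\left(u,H \right)} = \frac{20 i}{7}$
$\sqrt{K{\left(-281,275 \right)} + 121582} = \sqrt{\frac{20 i}{7} + 121582} = \sqrt{121582 + \frac{20 i}{7}}$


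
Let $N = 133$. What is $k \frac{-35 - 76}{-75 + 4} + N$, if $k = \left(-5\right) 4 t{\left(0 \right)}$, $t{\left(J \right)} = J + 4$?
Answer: $\frac{563}{71} \approx 7.9296$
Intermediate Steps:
$t{\left(J \right)} = 4 + J$
$k = -80$ ($k = \left(-5\right) 4 \left(4 + 0\right) = \left(-20\right) 4 = -80$)
$k \frac{-35 - 76}{-75 + 4} + N = - 80 \frac{-35 - 76}{-75 + 4} + 133 = - 80 \left(- \frac{111}{-71}\right) + 133 = - 80 \left(\left(-111\right) \left(- \frac{1}{71}\right)\right) + 133 = \left(-80\right) \frac{111}{71} + 133 = - \frac{8880}{71} + 133 = \frac{563}{71}$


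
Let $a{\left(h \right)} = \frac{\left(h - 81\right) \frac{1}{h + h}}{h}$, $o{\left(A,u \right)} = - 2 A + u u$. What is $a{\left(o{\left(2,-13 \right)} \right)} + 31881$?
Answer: $\frac{289320089}{9075} \approx 31881.0$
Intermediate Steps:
$o{\left(A,u \right)} = u^{2} - 2 A$ ($o{\left(A,u \right)} = - 2 A + u^{2} = u^{2} - 2 A$)
$a{\left(h \right)} = \frac{-81 + h}{2 h^{2}}$ ($a{\left(h \right)} = \frac{\left(-81 + h\right) \frac{1}{2 h}}{h} = \frac{\frac{1}{2} \frac{1}{h} \left(-81 + h\right)}{h} = \frac{-81 + h}{2 h^{2}}$)
$a{\left(o{\left(2,-13 \right)} \right)} + 31881 = \frac{-81 + \left(\left(-13\right)^{2} - 4\right)}{2 \left(\left(-13\right)^{2} - 4\right)^{2}} + 31881 = \frac{-81 + \left(169 - 4\right)}{2 \left(169 - 4\right)^{2}} + 31881 = \frac{-81 + 165}{2 \cdot 27225} + 31881 = \frac{1}{2} \cdot \frac{1}{27225} \cdot 84 + 31881 = \frac{14}{9075} + 31881 = \frac{289320089}{9075}$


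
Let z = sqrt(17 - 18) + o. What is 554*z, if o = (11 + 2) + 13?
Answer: 14404 + 554*I ≈ 14404.0 + 554.0*I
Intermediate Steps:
o = 26 (o = 13 + 13 = 26)
z = 26 + I (z = sqrt(17 - 18) + 26 = sqrt(-1) + 26 = I + 26 = 26 + I ≈ 26.0 + 1.0*I)
554*z = 554*(26 + I) = 14404 + 554*I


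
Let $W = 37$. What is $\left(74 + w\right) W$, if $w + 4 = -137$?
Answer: $-2479$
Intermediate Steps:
$w = -141$ ($w = -4 - 137 = -141$)
$\left(74 + w\right) W = \left(74 - 141\right) 37 = \left(-67\right) 37 = -2479$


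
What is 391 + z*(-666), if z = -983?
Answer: 655069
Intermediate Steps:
391 + z*(-666) = 391 - 983*(-666) = 391 + 654678 = 655069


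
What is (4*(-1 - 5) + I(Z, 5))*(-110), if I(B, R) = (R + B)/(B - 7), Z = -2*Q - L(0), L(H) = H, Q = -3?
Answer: 3850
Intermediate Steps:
Z = 6 (Z = -2*(-3) - 1*0 = 6 + 0 = 6)
I(B, R) = (B + R)/(-7 + B)
(4*(-1 - 5) + I(Z, 5))*(-110) = (4*(-1 - 5) + (6 + 5)/(-7 + 6))*(-110) = (4*(-6) + 11/(-1))*(-110) = (-24 - 1*11)*(-110) = (-24 - 11)*(-110) = -35*(-110) = 3850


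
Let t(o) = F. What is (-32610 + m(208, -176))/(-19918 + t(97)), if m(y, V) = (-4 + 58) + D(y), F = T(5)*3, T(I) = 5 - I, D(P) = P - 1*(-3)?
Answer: 32345/19918 ≈ 1.6239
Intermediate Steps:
D(P) = 3 + P (D(P) = P + 3 = 3 + P)
F = 0 (F = (5 - 1*5)*3 = (5 - 5)*3 = 0*3 = 0)
t(o) = 0
m(y, V) = 57 + y (m(y, V) = (-4 + 58) + (3 + y) = 54 + (3 + y) = 57 + y)
(-32610 + m(208, -176))/(-19918 + t(97)) = (-32610 + (57 + 208))/(-19918 + 0) = (-32610 + 265)/(-19918) = -32345*(-1/19918) = 32345/19918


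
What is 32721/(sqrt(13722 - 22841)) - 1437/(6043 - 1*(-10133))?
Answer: -479/5392 - 32721*I*sqrt(9119)/9119 ≈ -0.088835 - 342.65*I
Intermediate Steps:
32721/(sqrt(13722 - 22841)) - 1437/(6043 - 1*(-10133)) = 32721/(sqrt(-9119)) - 1437/(6043 + 10133) = 32721/((I*sqrt(9119))) - 1437/16176 = 32721*(-I*sqrt(9119)/9119) - 1437*1/16176 = -32721*I*sqrt(9119)/9119 - 479/5392 = -479/5392 - 32721*I*sqrt(9119)/9119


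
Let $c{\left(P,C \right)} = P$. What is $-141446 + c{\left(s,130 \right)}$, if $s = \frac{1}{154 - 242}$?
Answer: $- \frac{12447249}{88} \approx -1.4145 \cdot 10^{5}$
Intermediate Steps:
$s = - \frac{1}{88}$ ($s = \frac{1}{-88} = - \frac{1}{88} \approx -0.011364$)
$-141446 + c{\left(s,130 \right)} = -141446 - \frac{1}{88} = - \frac{12447249}{88}$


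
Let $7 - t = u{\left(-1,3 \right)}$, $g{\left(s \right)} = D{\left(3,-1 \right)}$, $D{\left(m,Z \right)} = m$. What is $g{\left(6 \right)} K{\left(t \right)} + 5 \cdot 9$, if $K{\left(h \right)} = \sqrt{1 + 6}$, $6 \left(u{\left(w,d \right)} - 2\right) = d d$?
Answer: $45 + 3 \sqrt{7} \approx 52.937$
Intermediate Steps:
$u{\left(w,d \right)} = 2 + \frac{d^{2}}{6}$ ($u{\left(w,d \right)} = 2 + \frac{d d}{6} = 2 + \frac{d^{2}}{6}$)
$g{\left(s \right)} = 3$
$t = \frac{7}{2}$ ($t = 7 - \left(2 + \frac{3^{2}}{6}\right) = 7 - \left(2 + \frac{1}{6} \cdot 9\right) = 7 - \left(2 + \frac{3}{2}\right) = 7 - \frac{7}{2} = \frac{7}{2} \approx 3.5$)
$K{\left(h \right)} = \sqrt{7}$
$g{\left(6 \right)} K{\left(t \right)} + 5 \cdot 9 = 3 \sqrt{7} + 5 \cdot 9 = 3 \sqrt{7} + 45 = 45 + 3 \sqrt{7}$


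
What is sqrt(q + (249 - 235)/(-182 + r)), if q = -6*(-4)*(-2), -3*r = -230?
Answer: 39*I*sqrt(790)/158 ≈ 6.9378*I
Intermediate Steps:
r = 230/3 (r = -1/3*(-230) = 230/3 ≈ 76.667)
q = -48 (q = 24*(-2) = -48)
sqrt(q + (249 - 235)/(-182 + r)) = sqrt(-48 + (249 - 235)/(-182 + 230/3)) = sqrt(-48 + 14/(-316/3)) = sqrt(-48 + 14*(-3/316)) = sqrt(-48 - 21/158) = sqrt(-7605/158) = 39*I*sqrt(790)/158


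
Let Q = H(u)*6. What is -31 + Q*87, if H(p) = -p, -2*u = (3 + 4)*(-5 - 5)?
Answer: -18301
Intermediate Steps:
u = 35 (u = -(3 + 4)*(-5 - 5)/2 = -7*(-10)/2 = -½*(-70) = 35)
Q = -210 (Q = -1*35*6 = -35*6 = -210)
-31 + Q*87 = -31 - 210*87 = -31 - 18270 = -18301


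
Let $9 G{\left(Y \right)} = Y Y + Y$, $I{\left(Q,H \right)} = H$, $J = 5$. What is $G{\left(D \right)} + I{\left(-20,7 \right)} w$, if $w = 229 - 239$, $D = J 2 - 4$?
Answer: $- \frac{196}{3} \approx -65.333$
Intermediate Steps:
$D = 6$ ($D = 5 \cdot 2 - 4 = 10 - 4 = 6$)
$G{\left(Y \right)} = \frac{Y}{9} + \frac{Y^{2}}{9}$ ($G{\left(Y \right)} = \frac{Y Y + Y}{9} = \frac{Y^{2} + Y}{9} = \frac{Y + Y^{2}}{9} = \frac{Y}{9} + \frac{Y^{2}}{9}$)
$w = -10$ ($w = 229 - 239 = -10$)
$G{\left(D \right)} + I{\left(-20,7 \right)} w = \frac{1}{9} \cdot 6 \left(1 + 6\right) + 7 \left(-10\right) = \frac{1}{9} \cdot 6 \cdot 7 - 70 = \frac{14}{3} - 70 = - \frac{196}{3}$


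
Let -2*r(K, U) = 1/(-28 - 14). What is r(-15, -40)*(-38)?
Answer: -19/42 ≈ -0.45238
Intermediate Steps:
r(K, U) = 1/84 (r(K, U) = -1/(2*(-28 - 14)) = -½/(-42) = -½*(-1/42) = 1/84)
r(-15, -40)*(-38) = (1/84)*(-38) = -19/42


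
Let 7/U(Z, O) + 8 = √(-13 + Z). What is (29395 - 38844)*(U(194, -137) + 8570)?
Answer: -9474946954/117 - 66143*√181/117 ≈ -8.0990e+7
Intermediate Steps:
U(Z, O) = 7/(-8 + √(-13 + Z))
(29395 - 38844)*(U(194, -137) + 8570) = (29395 - 38844)*(7/(-8 + √(-13 + 194)) + 8570) = -9449*(7/(-8 + √181) + 8570) = -9449*(8570 + 7/(-8 + √181)) = -80977930 - 66143/(-8 + √181)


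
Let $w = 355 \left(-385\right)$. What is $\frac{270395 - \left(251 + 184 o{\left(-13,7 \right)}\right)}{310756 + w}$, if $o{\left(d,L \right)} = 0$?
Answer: $\frac{90048}{58027} \approx 1.5518$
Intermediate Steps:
$w = -136675$
$\frac{270395 - \left(251 + 184 o{\left(-13,7 \right)}\right)}{310756 + w} = \frac{270395 - 251}{310756 - 136675} = \frac{270395 + \left(-251 + 0\right)}{174081} = \left(270395 - 251\right) \frac{1}{174081} = 270144 \cdot \frac{1}{174081} = \frac{90048}{58027}$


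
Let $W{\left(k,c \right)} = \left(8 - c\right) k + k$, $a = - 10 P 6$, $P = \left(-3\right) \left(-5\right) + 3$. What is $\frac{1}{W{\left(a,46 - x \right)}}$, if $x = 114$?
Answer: $- \frac{1}{83160} \approx -1.2025 \cdot 10^{-5}$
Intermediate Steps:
$P = 18$ ($P = 15 + 3 = 18$)
$a = -1080$ ($a = \left(-10\right) 18 \cdot 6 = \left(-180\right) 6 = -1080$)
$W{\left(k,c \right)} = k + k \left(8 - c\right)$ ($W{\left(k,c \right)} = k \left(8 - c\right) + k = k + k \left(8 - c\right)$)
$\frac{1}{W{\left(a,46 - x \right)}} = \frac{1}{\left(-1080\right) \left(9 - \left(46 - 114\right)\right)} = \frac{1}{\left(-1080\right) \left(9 - -68\right)} = \frac{1}{\left(-1080\right) \left(9 + 68\right)} = \frac{1}{\left(-1080\right) 77} = \frac{1}{-83160} = - \frac{1}{83160}$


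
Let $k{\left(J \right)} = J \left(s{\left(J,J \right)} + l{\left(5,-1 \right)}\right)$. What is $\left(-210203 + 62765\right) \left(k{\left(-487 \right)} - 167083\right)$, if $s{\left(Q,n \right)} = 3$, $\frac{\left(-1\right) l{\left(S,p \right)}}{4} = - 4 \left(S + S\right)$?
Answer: $36338159232$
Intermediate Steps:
$l{\left(S,p \right)} = 32 S$ ($l{\left(S,p \right)} = - 4 \left(- 4 \left(S + S\right)\right) = - 4 \left(- 4 \cdot 2 S\right) = - 4 \left(- 8 S\right) = 32 S$)
$k{\left(J \right)} = 163 J$ ($k{\left(J \right)} = J \left(3 + 32 \cdot 5\right) = J \left(3 + 160\right) = J 163 = 163 J$)
$\left(-210203 + 62765\right) \left(k{\left(-487 \right)} - 167083\right) = \left(-210203 + 62765\right) \left(163 \left(-487\right) - 167083\right) = - 147438 \left(-79381 - 167083\right) = \left(-147438\right) \left(-246464\right) = 36338159232$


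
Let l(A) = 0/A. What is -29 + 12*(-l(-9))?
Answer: -29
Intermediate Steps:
l(A) = 0
-29 + 12*(-l(-9)) = -29 + 12*(-1*0) = -29 + 12*0 = -29 + 0 = -29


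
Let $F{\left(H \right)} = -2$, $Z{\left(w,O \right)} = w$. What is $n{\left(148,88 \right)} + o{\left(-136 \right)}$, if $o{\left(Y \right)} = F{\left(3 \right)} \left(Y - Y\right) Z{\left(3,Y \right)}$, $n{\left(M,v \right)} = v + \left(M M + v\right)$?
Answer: $22080$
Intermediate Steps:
$n{\left(M,v \right)} = M^{2} + 2 v$ ($n{\left(M,v \right)} = v + \left(M^{2} + v\right) = v + \left(v + M^{2}\right) = M^{2} + 2 v$)
$o{\left(Y \right)} = 0$ ($o{\left(Y \right)} = - 2 \left(Y - Y\right) 3 = \left(-2\right) 0 \cdot 3 = 0 \cdot 3 = 0$)
$n{\left(148,88 \right)} + o{\left(-136 \right)} = \left(148^{2} + 2 \cdot 88\right) + 0 = \left(21904 + 176\right) + 0 = 22080 + 0 = 22080$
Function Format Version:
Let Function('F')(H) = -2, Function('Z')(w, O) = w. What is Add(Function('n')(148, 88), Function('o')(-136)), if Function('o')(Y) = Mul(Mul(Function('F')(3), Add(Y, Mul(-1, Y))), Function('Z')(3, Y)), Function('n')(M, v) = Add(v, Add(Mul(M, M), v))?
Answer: 22080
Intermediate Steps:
Function('n')(M, v) = Add(Pow(M, 2), Mul(2, v)) (Function('n')(M, v) = Add(v, Add(Pow(M, 2), v)) = Add(v, Add(v, Pow(M, 2))) = Add(Pow(M, 2), Mul(2, v)))
Function('o')(Y) = 0 (Function('o')(Y) = Mul(Mul(-2, Add(Y, Mul(-1, Y))), 3) = Mul(Mul(-2, 0), 3) = Mul(0, 3) = 0)
Add(Function('n')(148, 88), Function('o')(-136)) = Add(Add(Pow(148, 2), Mul(2, 88)), 0) = Add(Add(21904, 176), 0) = Add(22080, 0) = 22080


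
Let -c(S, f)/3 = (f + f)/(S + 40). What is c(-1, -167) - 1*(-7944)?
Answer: 103606/13 ≈ 7969.7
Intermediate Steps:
c(S, f) = -6*f/(40 + S) (c(S, f) = -3*(f + f)/(S + 40) = -3*2*f/(40 + S) = -6*f/(40 + S))
c(-1, -167) - 1*(-7944) = -6*(-167)/(40 - 1) - 1*(-7944) = -6*(-167)/39 + 7944 = -6*(-167)*1/39 + 7944 = 334/13 + 7944 = 103606/13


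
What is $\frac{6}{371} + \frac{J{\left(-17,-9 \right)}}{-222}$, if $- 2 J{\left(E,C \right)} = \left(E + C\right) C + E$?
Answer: $\frac{83171}{164724} \approx 0.50491$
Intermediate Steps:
$J{\left(E,C \right)} = - \frac{E}{2} - \frac{C \left(C + E\right)}{2}$ ($J{\left(E,C \right)} = - \frac{\left(E + C\right) C + E}{2} = - \frac{\left(C + E\right) C + E}{2} = - \frac{C \left(C + E\right) + E}{2} = - \frac{E + C \left(C + E\right)}{2} = - \frac{E}{2} - \frac{C \left(C + E\right)}{2}$)
$\frac{6}{371} + \frac{J{\left(-17,-9 \right)}}{-222} = \frac{6}{371} + \frac{\left(- \frac{1}{2}\right) \left(-17\right) - \frac{\left(-9\right)^{2}}{2} - \left(- \frac{9}{2}\right) \left(-17\right)}{-222} = 6 \cdot \frac{1}{371} + \left(\frac{17}{2} - \frac{81}{2} - \frac{153}{2}\right) \left(- \frac{1}{222}\right) = \frac{6}{371} + \left(\frac{17}{2} - \frac{81}{2} - \frac{153}{2}\right) \left(- \frac{1}{222}\right) = \frac{6}{371} - - \frac{217}{444} = \frac{6}{371} + \frac{217}{444} = \frac{83171}{164724}$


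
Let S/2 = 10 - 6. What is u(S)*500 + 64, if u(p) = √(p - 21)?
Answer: 64 + 500*I*√13 ≈ 64.0 + 1802.8*I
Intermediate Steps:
S = 8 (S = 2*(10 - 6) = 2*4 = 8)
u(p) = √(-21 + p)
u(S)*500 + 64 = √(-21 + 8)*500 + 64 = √(-13)*500 + 64 = (I*√13)*500 + 64 = 500*I*√13 + 64 = 64 + 500*I*√13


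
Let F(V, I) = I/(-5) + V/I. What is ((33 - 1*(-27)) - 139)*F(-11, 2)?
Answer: 4661/10 ≈ 466.10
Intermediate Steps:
F(V, I) = -I/5 + V/I (F(V, I) = I*(-⅕) + V/I = -I/5 + V/I)
((33 - 1*(-27)) - 139)*F(-11, 2) = ((33 - 1*(-27)) - 139)*(-⅕*2 - 11/2) = ((33 + 27) - 139)*(-⅖ - 11*½) = (60 - 139)*(-⅖ - 11/2) = -79*(-59/10) = 4661/10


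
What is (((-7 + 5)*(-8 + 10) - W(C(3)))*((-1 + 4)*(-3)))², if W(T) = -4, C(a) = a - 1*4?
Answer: 0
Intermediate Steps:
C(a) = -4 + a (C(a) = a - 4 = -4 + a)
(((-7 + 5)*(-8 + 10) - W(C(3)))*((-1 + 4)*(-3)))² = (((-7 + 5)*(-8 + 10) - 1*(-4))*((-1 + 4)*(-3)))² = ((-2*2 + 4)*(3*(-3)))² = ((-4 + 4)*(-9))² = (0*(-9))² = 0² = 0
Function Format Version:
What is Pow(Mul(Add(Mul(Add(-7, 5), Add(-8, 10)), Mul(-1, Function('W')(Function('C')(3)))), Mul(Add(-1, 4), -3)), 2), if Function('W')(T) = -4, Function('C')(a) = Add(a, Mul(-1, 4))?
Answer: 0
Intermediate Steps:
Function('C')(a) = Add(-4, a) (Function('C')(a) = Add(a, -4) = Add(-4, a))
Pow(Mul(Add(Mul(Add(-7, 5), Add(-8, 10)), Mul(-1, Function('W')(Function('C')(3)))), Mul(Add(-1, 4), -3)), 2) = Pow(Mul(Add(Mul(Add(-7, 5), Add(-8, 10)), Mul(-1, -4)), Mul(Add(-1, 4), -3)), 2) = Pow(Mul(Add(Mul(-2, 2), 4), Mul(3, -3)), 2) = Pow(Mul(Add(-4, 4), -9), 2) = Pow(Mul(0, -9), 2) = Pow(0, 2) = 0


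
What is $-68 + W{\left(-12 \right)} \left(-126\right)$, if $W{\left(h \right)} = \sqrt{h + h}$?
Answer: $-68 - 252 i \sqrt{6} \approx -68.0 - 617.27 i$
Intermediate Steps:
$W{\left(h \right)} = \sqrt{2} \sqrt{h}$ ($W{\left(h \right)} = \sqrt{2 h} = \sqrt{2} \sqrt{h}$)
$-68 + W{\left(-12 \right)} \left(-126\right) = -68 + \sqrt{2} \sqrt{-12} \left(-126\right) = -68 + \sqrt{2} \cdot 2 i \sqrt{3} \left(-126\right) = -68 + 2 i \sqrt{6} \left(-126\right) = -68 - 252 i \sqrt{6}$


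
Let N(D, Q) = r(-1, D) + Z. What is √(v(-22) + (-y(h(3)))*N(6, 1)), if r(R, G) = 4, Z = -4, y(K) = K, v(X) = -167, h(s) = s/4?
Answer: I*√167 ≈ 12.923*I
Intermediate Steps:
h(s) = s/4 (h(s) = s*(¼) = s/4)
N(D, Q) = 0 (N(D, Q) = 4 - 4 = 0)
√(v(-22) + (-y(h(3)))*N(6, 1)) = √(-167 - 3/4*0) = √(-167 - 1*¾*0) = √(-167 - ¾*0) = √(-167 + 0) = √(-167) = I*√167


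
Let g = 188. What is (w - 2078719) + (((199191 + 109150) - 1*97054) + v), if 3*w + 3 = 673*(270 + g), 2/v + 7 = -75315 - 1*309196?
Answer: -1017831642838/576777 ≈ -1.7647e+6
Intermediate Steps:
v = -1/192259 (v = 2/(-7 + (-75315 - 1*309196)) = 2/(-7 + (-75315 - 309196)) = 2/(-7 - 384511) = 2/(-384518) = 2*(-1/384518) = -1/192259 ≈ -5.2013e-6)
w = 308231/3 (w = -1 + (673*(270 + 188))/3 = -1 + (673*458)/3 = -1 + (⅓)*308234 = -1 + 308234/3 = 308231/3 ≈ 1.0274e+5)
(w - 2078719) + (((199191 + 109150) - 1*97054) + v) = (308231/3 - 2078719) + (((199191 + 109150) - 1*97054) - 1/192259) = -5927926/3 + ((308341 - 97054) - 1/192259) = -5927926/3 + (211287 - 1/192259) = -5927926/3 + 40621827332/192259 = -1017831642838/576777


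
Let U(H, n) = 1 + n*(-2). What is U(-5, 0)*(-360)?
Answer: -360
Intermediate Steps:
U(H, n) = 1 - 2*n
U(-5, 0)*(-360) = (1 - 2*0)*(-360) = (1 + 0)*(-360) = 1*(-360) = -360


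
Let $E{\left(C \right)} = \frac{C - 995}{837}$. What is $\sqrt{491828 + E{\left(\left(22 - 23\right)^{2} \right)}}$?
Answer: $\frac{\sqrt{38284290906}}{279} \approx 701.3$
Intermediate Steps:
$E{\left(C \right)} = - \frac{995}{837} + \frac{C}{837}$ ($E{\left(C \right)} = \left(C - 995\right) \frac{1}{837} = \left(-995 + C\right) \frac{1}{837} = - \frac{995}{837} + \frac{C}{837}$)
$\sqrt{491828 + E{\left(\left(22 - 23\right)^{2} \right)}} = \sqrt{491828 - \left(\frac{995}{837} - \frac{\left(22 - 23\right)^{2}}{837}\right)} = \sqrt{491828 - \left(\frac{995}{837} - \frac{\left(-1\right)^{2}}{837}\right)} = \sqrt{491828 + \left(- \frac{995}{837} + \frac{1}{837} \cdot 1\right)} = \sqrt{491828 + \left(- \frac{995}{837} + \frac{1}{837}\right)} = \sqrt{491828 - \frac{994}{837}} = \sqrt{\frac{411659042}{837}} = \frac{\sqrt{38284290906}}{279}$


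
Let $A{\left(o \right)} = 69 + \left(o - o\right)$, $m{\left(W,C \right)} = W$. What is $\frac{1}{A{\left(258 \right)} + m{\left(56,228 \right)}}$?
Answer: $\frac{1}{125} \approx 0.008$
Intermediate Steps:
$A{\left(o \right)} = 69$ ($A{\left(o \right)} = 69 + 0 = 69$)
$\frac{1}{A{\left(258 \right)} + m{\left(56,228 \right)}} = \frac{1}{69 + 56} = \frac{1}{125}$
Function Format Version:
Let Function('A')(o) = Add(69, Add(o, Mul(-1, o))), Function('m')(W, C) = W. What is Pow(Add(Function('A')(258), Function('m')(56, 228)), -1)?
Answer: Rational(1, 125) ≈ 0.0080000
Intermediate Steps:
Function('A')(o) = 69 (Function('A')(o) = Add(69, 0) = 69)
Pow(Add(Function('A')(258), Function('m')(56, 228)), -1) = Pow(Add(69, 56), -1) = Pow(125, -1) = Rational(1, 125)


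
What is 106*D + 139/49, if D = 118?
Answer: 613031/49 ≈ 12511.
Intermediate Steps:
106*D + 139/49 = 106*118 + 139/49 = 12508 + 139*(1/49) = 12508 + 139/49 = 613031/49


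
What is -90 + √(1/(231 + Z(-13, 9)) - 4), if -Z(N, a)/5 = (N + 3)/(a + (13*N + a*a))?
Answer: -90 + I*√1323376683/18199 ≈ -90.0 + 1.9989*I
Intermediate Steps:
Z(N, a) = -5*(3 + N)/(a + a² + 13*N) (Z(N, a) = -5*(N + 3)/(a + (13*N + a*a)) = -5*(3 + N)/(a + (13*N + a²)) = -5*(3 + N)/(a + (a² + 13*N)) = -5*(3 + N)/(a + a² + 13*N))
-90 + √(1/(231 + Z(-13, 9)) - 4) = -90 + √(1/(231 + 5*(-3 - 1*(-13))/(9 + 9² + 13*(-13))) - 4) = -90 + √(1/(231 + 5*(-3 + 13)/(9 + 81 - 169)) - 4) = -90 + √(1/(231 + 5*10/(-79)) - 4) = -90 + √(1/(231 + 5*(-1/79)*10) - 4) = -90 + √(1/(231 - 50/79) - 4) = -90 + √(1/(18199/79) - 4) = -90 + √(79/18199 - 4) = -90 + √(-72717/18199) = -90 + I*√1323376683/18199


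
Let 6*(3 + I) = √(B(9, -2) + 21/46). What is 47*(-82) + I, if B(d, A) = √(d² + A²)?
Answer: -3857 + √(966 + 2116*√85)/276 ≈ -3856.5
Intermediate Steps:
B(d, A) = √(A² + d²)
I = -3 + √(21/46 + √85)/6 (I = -3 + √(√((-2)² + 9²) + 21/46)/6 = -3 + √(√(4 + 81) + 21*(1/46))/6 = -3 + √(√85 + 21/46)/6 = -3 + √(21/46 + √85)/6 ≈ -2.4816)
47*(-82) + I = 47*(-82) + (-3 + √(966 + 2116*√85)/276) = -3854 + (-3 + √(966 + 2116*√85)/276) = -3857 + √(966 + 2116*√85)/276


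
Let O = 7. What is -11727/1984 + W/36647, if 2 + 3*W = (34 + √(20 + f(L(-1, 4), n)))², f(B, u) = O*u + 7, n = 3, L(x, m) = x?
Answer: -1286893339/218122944 + 272*√3/109941 ≈ -5.8956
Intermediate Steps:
f(B, u) = 7 + 7*u (f(B, u) = 7*u + 7 = 7 + 7*u)
W = -⅔ + (34 + 4*√3)²/3 (W = -⅔ + (34 + √(20 + (7 + 7*3)))²/3 = -⅔ + (34 + √(20 + (7 + 21)))²/3 = -⅔ + (34 + √(20 + 28))²/3 = -⅔ + (34 + √48)²/3 = -⅔ + (34 + 4*√3)²/3 ≈ 557.71)
-11727/1984 + W/36647 = -11727/1984 + (1202/3 + 272*√3/3)/36647 = -11727*1/1984 + (1202/3 + 272*√3/3)*(1/36647) = -11727/1984 + (1202/109941 + 272*√3/109941) = -1286893339/218122944 + 272*√3/109941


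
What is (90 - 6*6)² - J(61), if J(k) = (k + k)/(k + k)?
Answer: 2915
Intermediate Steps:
J(k) = 1 (J(k) = (2*k)/((2*k)) = (2*k)*(1/(2*k)) = 1)
(90 - 6*6)² - J(61) = (90 - 6*6)² - 1*1 = (90 - 36)² - 1 = 54² - 1 = 2916 - 1 = 2915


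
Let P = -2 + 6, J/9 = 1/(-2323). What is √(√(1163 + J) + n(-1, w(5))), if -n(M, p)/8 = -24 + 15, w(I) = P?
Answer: √(388535688 + 4646*√1568977430)/2323 ≈ 10.301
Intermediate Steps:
J = -9/2323 (J = 9/(-2323) = 9*(-1/2323) = -9/2323 ≈ -0.0038743)
P = 4
w(I) = 4
n(M, p) = 72 (n(M, p) = -8*(-24 + 15) = -8*(-9) = 72)
√(√(1163 + J) + n(-1, w(5))) = √(√(1163 - 9/2323) + 72) = √(√(2701640/2323) + 72) = √(2*√1568977430/2323 + 72) = √(72 + 2*√1568977430/2323)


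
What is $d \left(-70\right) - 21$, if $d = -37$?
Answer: $2569$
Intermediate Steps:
$d \left(-70\right) - 21 = \left(-37\right) \left(-70\right) - 21 = 2590 - 21 = 2569$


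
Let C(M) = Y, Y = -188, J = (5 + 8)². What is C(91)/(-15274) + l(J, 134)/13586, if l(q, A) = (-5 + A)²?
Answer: 128364401/103756282 ≈ 1.2372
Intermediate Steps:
J = 169 (J = 13² = 169)
C(M) = -188
C(91)/(-15274) + l(J, 134)/13586 = -188/(-15274) + (-5 + 134)²/13586 = -188*(-1/15274) + 129²*(1/13586) = 94/7637 + 16641*(1/13586) = 94/7637 + 16641/13586 = 128364401/103756282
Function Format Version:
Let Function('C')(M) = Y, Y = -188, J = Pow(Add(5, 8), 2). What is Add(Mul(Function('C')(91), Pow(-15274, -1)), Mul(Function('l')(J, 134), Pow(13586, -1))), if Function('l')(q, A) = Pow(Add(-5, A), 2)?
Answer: Rational(128364401, 103756282) ≈ 1.2372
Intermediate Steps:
J = 169 (J = Pow(13, 2) = 169)
Function('C')(M) = -188
Add(Mul(Function('C')(91), Pow(-15274, -1)), Mul(Function('l')(J, 134), Pow(13586, -1))) = Add(Mul(-188, Pow(-15274, -1)), Mul(Pow(Add(-5, 134), 2), Pow(13586, -1))) = Add(Mul(-188, Rational(-1, 15274)), Mul(Pow(129, 2), Rational(1, 13586))) = Add(Rational(94, 7637), Mul(16641, Rational(1, 13586))) = Add(Rational(94, 7637), Rational(16641, 13586)) = Rational(128364401, 103756282)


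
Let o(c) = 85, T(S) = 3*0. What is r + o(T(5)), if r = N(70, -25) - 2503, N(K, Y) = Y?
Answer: -2443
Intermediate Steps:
T(S) = 0
r = -2528 (r = -25 - 2503 = -2528)
r + o(T(5)) = -2528 + 85 = -2443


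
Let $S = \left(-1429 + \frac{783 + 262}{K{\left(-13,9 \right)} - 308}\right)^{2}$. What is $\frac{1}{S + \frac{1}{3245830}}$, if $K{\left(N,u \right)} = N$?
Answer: $\frac{334453569030}{686083228179151321} \approx 4.8748 \cdot 10^{-7}$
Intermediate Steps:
$S = \frac{211373740516}{103041}$ ($S = \left(-1429 + \frac{783 + 262}{-13 - 308}\right)^{2} = \left(-1429 + \frac{1045}{-321}\right)^{2} = \left(-1429 + 1045 \left(- \frac{1}{321}\right)\right)^{2} = \left(-1429 - \frac{1045}{321}\right)^{2} = \left(- \frac{459754}{321}\right)^{2} = \frac{211373740516}{103041} \approx 2.0514 \cdot 10^{6}$)
$\frac{1}{S + \frac{1}{3245830}} = \frac{1}{\frac{211373740516}{103041} + \frac{1}{3245830}} = \frac{1}{\frac{686083228179151321}{334453569030}} = \frac{334453569030}{686083228179151321}$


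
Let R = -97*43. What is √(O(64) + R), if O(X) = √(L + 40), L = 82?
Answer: √(-4171 + √122) ≈ 64.498*I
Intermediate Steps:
O(X) = √122 (O(X) = √(82 + 40) = √122)
R = -4171
√(O(64) + R) = √(√122 - 4171) = √(-4171 + √122)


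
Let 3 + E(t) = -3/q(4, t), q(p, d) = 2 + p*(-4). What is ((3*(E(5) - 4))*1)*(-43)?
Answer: 12255/14 ≈ 875.36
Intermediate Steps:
q(p, d) = 2 - 4*p
E(t) = -39/14 (E(t) = -3 - 3/(2 - 4*4) = -3 - 3/(2 - 16) = -3 - 3/(-14) = -3 - 3*(-1/14) = -3 + 3/14 = -39/14)
((3*(E(5) - 4))*1)*(-43) = ((3*(-39/14 - 4))*1)*(-43) = ((3*(-95/14))*1)*(-43) = -285/14*1*(-43) = -285/14*(-43) = 12255/14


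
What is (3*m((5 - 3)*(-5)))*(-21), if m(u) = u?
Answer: 630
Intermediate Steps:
(3*m((5 - 3)*(-5)))*(-21) = (3*((5 - 3)*(-5)))*(-21) = (3*(2*(-5)))*(-21) = (3*(-10))*(-21) = -30*(-21) = 630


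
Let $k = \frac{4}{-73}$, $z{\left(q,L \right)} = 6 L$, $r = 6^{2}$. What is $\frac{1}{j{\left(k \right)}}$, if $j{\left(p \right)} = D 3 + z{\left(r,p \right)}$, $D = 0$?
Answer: $- \frac{73}{24} \approx -3.0417$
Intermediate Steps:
$r = 36$
$k = - \frac{4}{73}$ ($k = 4 \left(- \frac{1}{73}\right) = - \frac{4}{73} \approx -0.054795$)
$j{\left(p \right)} = 6 p$ ($j{\left(p \right)} = 0 \cdot 3 + 6 p = 0 + 6 p = 6 p$)
$\frac{1}{j{\left(k \right)}} = \frac{1}{6 \left(- \frac{4}{73}\right)} = \frac{1}{- \frac{24}{73}} = - \frac{73}{24}$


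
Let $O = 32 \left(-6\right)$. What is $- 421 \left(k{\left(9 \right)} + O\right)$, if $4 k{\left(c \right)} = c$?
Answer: $\frac{319539}{4} \approx 79885.0$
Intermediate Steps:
$k{\left(c \right)} = \frac{c}{4}$
$O = -192$
$- 421 \left(k{\left(9 \right)} + O\right) = - 421 \left(\frac{1}{4} \cdot 9 - 192\right) = - 421 \left(\frac{9}{4} - 192\right) = \left(-421\right) \left(- \frac{759}{4}\right) = \frac{319539}{4}$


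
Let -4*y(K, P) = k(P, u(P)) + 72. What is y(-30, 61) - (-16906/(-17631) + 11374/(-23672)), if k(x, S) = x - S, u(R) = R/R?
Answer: -635117177/18970956 ≈ -33.478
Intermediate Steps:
u(R) = 1
y(K, P) = -71/4 - P/4 (y(K, P) = -((P - 1*1) + 72)/4 = -((P - 1) + 72)/4 = -((-1 + P) + 72)/4 = -(71 + P)/4 = -71/4 - P/4)
y(-30, 61) - (-16906/(-17631) + 11374/(-23672)) = (-71/4 - 1/4*61) - (-16906/(-17631) + 11374/(-23672)) = (-71/4 - 61/4) - (-16906*(-1/17631) + 11374*(-1/23672)) = -33 - (16906/17631 - 517/1076) = -33 - 1*9075629/18970956 = -33 - 9075629/18970956 = -635117177/18970956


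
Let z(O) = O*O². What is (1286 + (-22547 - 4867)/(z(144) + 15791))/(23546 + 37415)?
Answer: 3860255236/182991205775 ≈ 0.021095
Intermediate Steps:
z(O) = O³
(1286 + (-22547 - 4867)/(z(144) + 15791))/(23546 + 37415) = (1286 + (-22547 - 4867)/(144³ + 15791))/(23546 + 37415) = (1286 - 27414/(2985984 + 15791))/60961 = (1286 - 27414/3001775)*(1/60961) = (3860255236/3001775)*(1/60961) = 3860255236/182991205775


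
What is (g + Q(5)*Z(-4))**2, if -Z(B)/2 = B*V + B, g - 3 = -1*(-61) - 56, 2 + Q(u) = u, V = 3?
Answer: 10816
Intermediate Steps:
Q(u) = -2 + u
g = 8 (g = 3 + (-1*(-61) - 56) = 3 + (61 - 56) = 3 + 5 = 8)
Z(B) = -8*B (Z(B) = -2*(B*3 + B) = -2*(3*B + B) = -8*B)
(g + Q(5)*Z(-4))**2 = (8 + (-2 + 5)*(-8*(-4)))**2 = (8 + 3*32)**2 = (8 + 96)**2 = 104**2 = 10816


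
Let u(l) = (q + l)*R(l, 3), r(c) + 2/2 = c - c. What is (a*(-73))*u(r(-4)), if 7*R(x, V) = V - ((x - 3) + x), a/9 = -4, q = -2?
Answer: -63072/7 ≈ -9010.3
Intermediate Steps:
a = -36 (a = 9*(-4) = -36)
r(c) = -1 (r(c) = -1 + (c - c) = -1 + 0 = -1)
R(x, V) = 3/7 - 2*x/7 + V/7 (R(x, V) = (V - ((x - 3) + x))/7 = (V - ((-3 + x) + x))/7 = (V - (-3 + 2*x))/7 = (V + (3 - 2*x))/7 = (3 + V - 2*x)/7 = 3/7 - 2*x/7 + V/7)
u(l) = (-2 + l)*(6/7 - 2*l/7) (u(l) = (-2 + l)*(3/7 - 2*l/7 + (1/7)*3) = (-2 + l)*(3/7 - 2*l/7 + 3/7) = (-2 + l)*(6/7 - 2*l/7))
(a*(-73))*u(r(-4)) = (-36*(-73))*(-2*(-3 - 1)*(-2 - 1)/7) = 2628*(-2/7*(-4)*(-3)) = 2628*(-24/7) = -63072/7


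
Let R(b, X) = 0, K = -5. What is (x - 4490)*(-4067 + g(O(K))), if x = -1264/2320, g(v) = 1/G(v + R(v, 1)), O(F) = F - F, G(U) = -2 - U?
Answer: 1059386883/58 ≈ 1.8265e+7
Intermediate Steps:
O(F) = 0
g(v) = 1/(-2 - v) (g(v) = 1/(-2 - (v + 0)) = 1/(-2 - v))
x = -79/145 (x = -1264*1/2320 = -79/145 ≈ -0.54483)
(x - 4490)*(-4067 + g(O(K))) = (-79/145 - 4490)*(-4067 - 1/(2 + 0)) = -651129*(-4067 - 1/2)/145 = -651129*(-4067 - 1*½)/145 = -651129*(-4067 - ½)/145 = -651129/145*(-8135/2) = 1059386883/58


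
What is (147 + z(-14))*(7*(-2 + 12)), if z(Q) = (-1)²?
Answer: 10360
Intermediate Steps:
z(Q) = 1
(147 + z(-14))*(7*(-2 + 12)) = (147 + 1)*(7*(-2 + 12)) = 148*(7*10) = 148*70 = 10360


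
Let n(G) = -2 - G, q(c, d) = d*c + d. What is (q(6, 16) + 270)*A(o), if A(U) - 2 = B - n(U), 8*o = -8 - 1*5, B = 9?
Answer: 17381/4 ≈ 4345.3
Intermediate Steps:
q(c, d) = d + c*d (q(c, d) = c*d + d = d + c*d)
o = -13/8 (o = (-8 - 1*5)/8 = (-8 - 5)/8 = (⅛)*(-13) = -13/8 ≈ -1.6250)
A(U) = 13 + U (A(U) = 2 + (9 - (-2 - U)) = 2 + (9 + (2 + U)) = 2 + (11 + U) = 13 + U)
(q(6, 16) + 270)*A(o) = (16*(1 + 6) + 270)*(13 - 13/8) = (16*7 + 270)*(91/8) = (112 + 270)*(91/8) = 382*(91/8) = 17381/4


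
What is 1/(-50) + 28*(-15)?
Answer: -21001/50 ≈ -420.02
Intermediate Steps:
1/(-50) + 28*(-15) = -1/50 - 420 = -21001/50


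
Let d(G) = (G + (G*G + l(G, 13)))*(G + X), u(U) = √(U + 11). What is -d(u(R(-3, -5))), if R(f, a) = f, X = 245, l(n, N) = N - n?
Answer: -5145 - 42*√2 ≈ -5204.4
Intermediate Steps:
u(U) = √(11 + U)
d(G) = (13 + G²)*(245 + G) (d(G) = (G + (G*G + (13 - G)))*(G + 245) = (G + (G² + (13 - G)))*(245 + G) = (G + (13 + G² - G))*(245 + G) = (13 + G²)*(245 + G))
-d(u(R(-3, -5))) = -(3185 + (√(11 - 3))³ + 13*√(11 - 3) + 245*(√(11 - 3))²) = -(3185 + (√8)³ + 13*√8 + 245*(√8)²) = -(3185 + (2*√2)³ + 13*(2*√2) + 245*(2*√2)²) = -(3185 + 16*√2 + 26*√2 + 245*8) = -(3185 + 16*√2 + 26*√2 + 1960) = -(5145 + 42*√2) = -5145 - 42*√2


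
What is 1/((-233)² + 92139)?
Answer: 1/146428 ≈ 6.8293e-6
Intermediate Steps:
1/((-233)² + 92139) = 1/(54289 + 92139) = 1/146428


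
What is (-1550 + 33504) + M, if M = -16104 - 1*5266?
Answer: 10584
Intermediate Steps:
M = -21370 (M = -16104 - 5266 = -21370)
(-1550 + 33504) + M = (-1550 + 33504) - 21370 = 31954 - 21370 = 10584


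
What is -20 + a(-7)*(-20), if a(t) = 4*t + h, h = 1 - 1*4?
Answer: 600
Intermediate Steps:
h = -3 (h = 1 - 4 = -3)
a(t) = -3 + 4*t (a(t) = 4*t - 3 = -3 + 4*t)
-20 + a(-7)*(-20) = -20 + (-3 + 4*(-7))*(-20) = -20 + (-3 - 28)*(-20) = -20 - 31*(-20) = -20 + 620 = 600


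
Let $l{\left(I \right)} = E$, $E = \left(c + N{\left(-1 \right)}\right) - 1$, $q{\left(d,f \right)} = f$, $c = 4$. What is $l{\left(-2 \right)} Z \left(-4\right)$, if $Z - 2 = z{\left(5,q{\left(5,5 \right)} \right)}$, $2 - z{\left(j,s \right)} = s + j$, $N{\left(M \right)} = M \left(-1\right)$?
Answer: $96$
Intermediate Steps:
$N{\left(M \right)} = - M$
$z{\left(j,s \right)} = 2 - j - s$ ($z{\left(j,s \right)} = 2 - \left(s + j\right) = 2 - \left(j + s\right) = 2 - j - s$)
$E = 4$ ($E = \left(4 - -1\right) - 1 = \left(4 + 1\right) - 1 = 5 - 1 = 4$)
$Z = -6$ ($Z = 2 - 8 = -6$)
$l{\left(I \right)} = 4$
$l{\left(-2 \right)} Z \left(-4\right) = 4 \left(-6\right) \left(-4\right) = \left(-24\right) \left(-4\right) = 96$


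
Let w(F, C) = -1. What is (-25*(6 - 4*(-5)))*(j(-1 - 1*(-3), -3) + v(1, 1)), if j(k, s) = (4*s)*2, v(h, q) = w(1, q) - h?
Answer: 16900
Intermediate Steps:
v(h, q) = -1 - h
j(k, s) = 8*s
(-25*(6 - 4*(-5)))*(j(-1 - 1*(-3), -3) + v(1, 1)) = (-25*(6 - 4*(-5)))*(8*(-3) + (-1 - 1*1)) = (-25*(6 + 20))*(-24 + (-1 - 1)) = (-25*26)*(-24 - 2) = -650*(-26) = 16900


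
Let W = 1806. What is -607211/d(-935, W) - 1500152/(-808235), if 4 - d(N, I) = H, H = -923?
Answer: -489378541681/749233845 ≈ -653.17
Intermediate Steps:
d(N, I) = 927 (d(N, I) = 4 - 1*(-923) = 4 + 923 = 927)
-607211/d(-935, W) - 1500152/(-808235) = -607211/927 - 1500152/(-808235) = -607211*1/927 - 1500152*(-1/808235) = -607211/927 + 1500152/808235 = -489378541681/749233845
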